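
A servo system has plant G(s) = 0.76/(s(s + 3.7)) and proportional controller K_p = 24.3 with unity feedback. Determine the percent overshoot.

22.3%

From 1 + K_pG(s) = 0: s² + 3.7s + 18.47 = 0 ⇒ ω_n = 4.297, ζ = 0.4305.
%OS = 100·exp(−πζ/√(1−ζ²)) = 100·exp(−π·0.4305/√0.8147) = 22.3%.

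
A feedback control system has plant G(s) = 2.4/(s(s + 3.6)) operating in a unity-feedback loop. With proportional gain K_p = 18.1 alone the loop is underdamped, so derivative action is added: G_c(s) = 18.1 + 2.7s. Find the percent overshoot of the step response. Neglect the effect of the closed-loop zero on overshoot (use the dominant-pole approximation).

2.4%

Forward path: (18.1 + 2.7s)·2.4/(s(s+3.6)). The closed-loop characteristic equation is s² + (3.6 + 2.4·2.7)s + 2.4·18.1 = 0.
That is s² + 10.08s + 43.44 = 0, so ω_n = 6.591 rad/s and ζ = 10.08/(2·6.591) = 0.7647.
%OS = 100·exp(−πζ/√(1−ζ²)) = 2.4%.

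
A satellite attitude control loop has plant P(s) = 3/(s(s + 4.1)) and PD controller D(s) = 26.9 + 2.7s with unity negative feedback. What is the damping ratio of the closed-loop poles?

Forward path: (26.9 + 2.7s)·3/(s(s+4.1)). The closed-loop characteristic equation is s² + (4.1 + 3·2.7)s + 3·26.9 = 0.
That is s² + 12.2s + 80.7 = 0, so ω_n = 8.983 rad/s and ζ = 12.2/(2·8.983) = 0.679.

ζ = 0.679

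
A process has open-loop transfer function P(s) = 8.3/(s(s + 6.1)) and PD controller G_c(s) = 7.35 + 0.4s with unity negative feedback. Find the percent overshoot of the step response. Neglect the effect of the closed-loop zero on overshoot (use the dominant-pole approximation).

9.3%

Forward path: (7.35 + 0.4s)·8.3/(s(s+6.1)). The closed-loop characteristic equation is s² + (6.1 + 8.3·0.4)s + 8.3·7.35 = 0.
That is s² + 9.42s + 61.01 = 0, so ω_n = 7.811 rad/s and ζ = 9.42/(2·7.811) = 0.603.
%OS = 100·exp(−πζ/√(1−ζ²)) = 9.3%.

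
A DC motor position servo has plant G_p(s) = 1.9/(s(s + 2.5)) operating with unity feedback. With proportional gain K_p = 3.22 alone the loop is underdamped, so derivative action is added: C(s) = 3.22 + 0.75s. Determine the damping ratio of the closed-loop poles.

ζ = 0.793

Forward path: (3.22 + 0.75s)·1.9/(s(s+2.5)). The closed-loop characteristic equation is s² + (2.5 + 1.9·0.75)s + 1.9·3.22 = 0.
That is s² + 3.925s + 6.118 = 0, so ω_n = 2.473 rad/s and ζ = 3.925/(2·2.473) = 0.7934.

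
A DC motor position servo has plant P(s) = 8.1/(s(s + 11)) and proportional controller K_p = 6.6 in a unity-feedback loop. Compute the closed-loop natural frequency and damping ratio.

The closed-loop denominator is s(s+11) + 6.6·8.1 = s² + 11s + 53.46.
Matching s² + 2ζω_n s + ω_n²: ω_n = √53.46 = 7.312 rad/s and 2ζω_n = 11, so ζ = 11/(2·7.312) = 0.752.

ω_n = 7.31 rad/s, ζ = 0.752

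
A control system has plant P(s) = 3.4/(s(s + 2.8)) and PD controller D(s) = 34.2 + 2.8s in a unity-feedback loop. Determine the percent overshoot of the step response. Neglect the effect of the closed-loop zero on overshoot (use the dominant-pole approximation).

11.2%

Forward path: (34.2 + 2.8s)·3.4/(s(s+2.8)). The closed-loop characteristic equation is s² + (2.8 + 3.4·2.8)s + 3.4·34.2 = 0.
That is s² + 12.32s + 116.3 = 0, so ω_n = 10.78 rad/s and ζ = 12.32/(2·10.78) = 0.5713.
%OS = 100·exp(−πζ/√(1−ζ²)) = 11.2%.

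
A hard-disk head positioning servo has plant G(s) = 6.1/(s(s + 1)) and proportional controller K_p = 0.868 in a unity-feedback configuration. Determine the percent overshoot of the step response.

49.7%

Closed-loop characteristic equation: s² + 1s + 5.295 = 0, so ω_n = 2.301 rad/s and ζ = 1/(2·2.301) = 0.2173.
%OS = 100·exp(−πζ/√(1−ζ²)) = 100·exp(−π·0.2173/√0.9528) = 49.7%.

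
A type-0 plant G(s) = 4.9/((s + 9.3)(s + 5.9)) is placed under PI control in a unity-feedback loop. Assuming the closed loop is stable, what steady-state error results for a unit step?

0

The PI controller's integrator makes the forward path type 1, so e_ss to a step is zero.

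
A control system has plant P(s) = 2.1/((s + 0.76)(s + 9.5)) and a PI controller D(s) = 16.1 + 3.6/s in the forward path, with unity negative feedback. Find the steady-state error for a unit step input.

The open loop D(s)P(s) has a pole at the origin (type 1), so the static position error constant is infinite and e_ss = 1/(1+∞) = 0.

0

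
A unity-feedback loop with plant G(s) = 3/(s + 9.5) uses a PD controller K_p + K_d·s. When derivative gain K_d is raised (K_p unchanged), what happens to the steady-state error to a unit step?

unchanged

K_d affects only the transient (the s-coefficient); the DC loop gain, and hence e_ss, depends only on K_p.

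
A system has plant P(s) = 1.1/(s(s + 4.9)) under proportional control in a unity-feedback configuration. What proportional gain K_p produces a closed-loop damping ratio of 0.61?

K_p = 14.7

Closed-loop characteristic equation: s² + 4.9s + K_p·1.1 = 0.
So ω_n = √(1.1K_p) and 2ζω_n = 4.9, giving ζ = 4.9/(2√(1.1K_p)).
Setting ζ = 0.61: √(1.1K_p) = 4.9/(2·0.61) = 4.016, so K_p = 16.13/1.1 = 14.7.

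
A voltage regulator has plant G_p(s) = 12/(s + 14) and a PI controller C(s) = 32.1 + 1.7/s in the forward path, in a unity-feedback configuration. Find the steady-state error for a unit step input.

The open loop C(s)G_p(s) has a pole at the origin (type 1), so the static position error constant is infinite and e_ss = 1/(1+∞) = 0.

0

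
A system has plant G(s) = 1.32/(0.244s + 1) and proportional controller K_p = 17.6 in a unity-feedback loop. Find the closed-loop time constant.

Closed loop: T(s) = K_p·G/(1+K_p·G) = 23.23/(0.244s + 1 + 23.23), with pole at s = −(1 + 23.23)/0.244 = −99.31.
Closed-loop time constant τ = 1/99.31 = 0.0101 s.

τ = 0.0101 s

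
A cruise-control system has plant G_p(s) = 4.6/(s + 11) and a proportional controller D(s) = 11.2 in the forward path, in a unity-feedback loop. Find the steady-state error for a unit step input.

The loop is type 0. Static position error constant K_pos = D(0)·G_p(0) = 11.2·0.4182 = 4.684.
Steady-state error to a unit step: e_ss = 1/(1+K_pos) = 1/5.684 = 0.176.

0.176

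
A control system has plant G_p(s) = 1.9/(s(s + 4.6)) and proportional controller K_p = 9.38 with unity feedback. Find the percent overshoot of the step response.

Closed-loop characteristic equation: s² + 4.6s + 17.82 = 0, so ω_n = 4.222 rad/s and ζ = 4.6/(2·4.222) = 0.5448.
%OS = 100·exp(−πζ/√(1−ζ²)) = 100·exp(−π·0.5448/√0.7032) = 13%.

13%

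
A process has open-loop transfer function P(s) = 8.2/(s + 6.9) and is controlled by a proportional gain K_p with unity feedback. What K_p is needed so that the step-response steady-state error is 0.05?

K_p = 16

The loop is type 0, so e_ss(step) = 1/(1 + K_pos) with K_pos = K_p·P(0).
P(0) = 1.188. Require 1/(1 + K_p·1.188) = 0.05, so 1 + 1.188·K_p = 20.
K_p = (20 − 1)/1.188 = 16.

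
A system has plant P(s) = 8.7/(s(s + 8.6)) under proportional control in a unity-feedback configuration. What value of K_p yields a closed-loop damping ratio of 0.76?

Closed-loop characteristic equation: s² + 8.6s + K_p·8.7 = 0.
So ω_n = √(8.7K_p) and 2ζω_n = 8.6, giving ζ = 8.6/(2√(8.7K_p)).
Setting ζ = 0.76: √(8.7K_p) = 8.6/(2·0.76) = 5.658, so K_p = 32.01/8.7 = 3.68.

K_p = 3.68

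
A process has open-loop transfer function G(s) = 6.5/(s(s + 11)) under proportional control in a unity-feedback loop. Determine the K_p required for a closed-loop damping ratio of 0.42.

K_p = 26.4

Closed-loop characteristic equation: s² + 11s + K_p·6.5 = 0.
So ω_n = √(6.5K_p) and 2ζω_n = 11, giving ζ = 11/(2√(6.5K_p)).
Setting ζ = 0.42: √(6.5K_p) = 11/(2·0.42) = 13.1, so K_p = 171.5/6.5 = 26.4.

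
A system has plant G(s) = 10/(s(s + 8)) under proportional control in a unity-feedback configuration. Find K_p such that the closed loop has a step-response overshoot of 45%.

From %OS = 100·exp(−πζ/√(1−ζ²)) = 45%, ζ = −ln(0.45)/√(π²+ln²(0.45)) = 0.2463.
Characteristic equation s² + 8s + 10K_p = 0 gives ζ = 8/(2√(10K_p)).
Setting ζ = 0.2463: √(10K_p) = 8/(2·0.2463) = 16.24, so K_p = 263.7/10 = 26.4.

K_p = 26.4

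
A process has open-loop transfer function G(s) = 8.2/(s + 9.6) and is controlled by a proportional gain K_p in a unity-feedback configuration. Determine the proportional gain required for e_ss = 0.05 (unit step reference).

Steady-state error for a unit step on this type-0 loop is 1/(1 + K_p·G(0)).
G(0) = 0.8542. Require 1/(1 + K_p·0.8542) = 0.05, so 1 + 0.8542·K_p = 20.
K_p = (20 − 1)/0.8542 = 22.2.

K_p = 22.2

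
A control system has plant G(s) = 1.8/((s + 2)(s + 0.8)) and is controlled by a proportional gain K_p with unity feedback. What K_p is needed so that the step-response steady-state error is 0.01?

Steady-state error for a unit step on this type-0 loop is 1/(1 + K_p·G(0)).
G(0) = 1.125. Require 1/(1 + K_p·1.125) = 0.01, so 1 + 1.125·K_p = 100.
K_p = (100 − 1)/1.125 = 88.

K_p = 88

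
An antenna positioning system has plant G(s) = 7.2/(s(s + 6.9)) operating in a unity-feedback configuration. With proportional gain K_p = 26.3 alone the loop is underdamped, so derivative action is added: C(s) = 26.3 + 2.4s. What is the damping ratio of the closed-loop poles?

Forward path: (26.3 + 2.4s)·7.2/(s(s+6.9)). The closed-loop characteristic equation is s² + (6.9 + 7.2·2.4)s + 7.2·26.3 = 0.
That is s² + 24.18s + 189.4 = 0, so ω_n = 13.76 rad/s and ζ = 24.18/(2·13.76) = 0.8786.

ζ = 0.879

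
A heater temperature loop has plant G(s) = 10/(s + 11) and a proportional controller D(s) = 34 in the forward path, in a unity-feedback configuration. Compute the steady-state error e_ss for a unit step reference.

0.0313

The loop is type 0. Static position error constant K_pos = D(0)·G(0) = 34·0.9091 = 30.91.
Steady-state error to a unit step: e_ss = 1/(1+K_pos) = 1/31.91 = 0.0313.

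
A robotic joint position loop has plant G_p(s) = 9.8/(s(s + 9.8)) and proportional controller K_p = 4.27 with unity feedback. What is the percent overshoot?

2.61%

Closed-loop characteristic equation: s² + 9.8s + 41.85 = 0, so ω_n = 6.469 rad/s and ζ = 9.8/(2·6.469) = 0.7575.
%OS = 100·exp(−πζ/√(1−ζ²)) = 100·exp(−π·0.7575/√0.4262) = 2.61%.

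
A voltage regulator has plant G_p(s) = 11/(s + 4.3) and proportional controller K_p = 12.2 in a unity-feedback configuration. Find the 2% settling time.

T_s ≈ 0.0289 s

Closed-loop transfer function: T(s) = K_p·G_p(s)/(1 + K_p·G_p(s)) = 134.2/(s + 4.3 + 134.2) = 134.2/(s + 138.5).
Time constant τ = 1/138.5 = 0.00722 s, so the 2% settling time is about 4τ = 0.0289 s.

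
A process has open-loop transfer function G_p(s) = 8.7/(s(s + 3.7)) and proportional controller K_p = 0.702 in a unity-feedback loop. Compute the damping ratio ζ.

With unity feedback the closed-loop characteristic equation is s² + 3.7s + 0.702·8.7 = s² + 3.7s + 6.107 = 0.
Matching s² + 2ζω_n s + ω_n²: ω_n = √6.107 = 2.471 rad/s and 2ζω_n = 3.7, so ζ = 3.7/(2·2.471) = 0.749.

ζ = 0.749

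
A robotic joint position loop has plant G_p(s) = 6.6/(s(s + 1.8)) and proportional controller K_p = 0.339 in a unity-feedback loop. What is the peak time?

T_p = 2.63 s

Closed-loop characteristic equation: s² + 1.8s + 2.237 = 0, so ω_n = 1.496 rad/s and ζ = 1.8/(2·1.496) = 0.6017.
Damped frequency ω_d = ω_n√(1−ζ²) = 1.195 rad/s, so peak time T_p = π/ω_d = 2.63 s.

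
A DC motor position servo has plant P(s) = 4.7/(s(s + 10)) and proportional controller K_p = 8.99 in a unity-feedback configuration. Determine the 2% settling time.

T_s ≈ 0.8 s

The closed-loop denominator s² + 10s + 42.25 gives ω_n = √42.25 = 6.5 and ζ = 10/(2ω_n) = 0.7692.
2% settling time T_s ≈ 4/(ζω_n) = 4/5 = 0.8 s.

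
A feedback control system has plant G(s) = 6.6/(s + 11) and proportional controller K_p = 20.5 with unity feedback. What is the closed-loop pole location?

Closed-loop transfer function: T(s) = K_p·G(s)/(1 + K_p·G(s)) = 135.3/(s + 11 + 135.3) = 135.3/(s + 146.3).
The closed-loop pole is at s = −146.3.

s = -146.3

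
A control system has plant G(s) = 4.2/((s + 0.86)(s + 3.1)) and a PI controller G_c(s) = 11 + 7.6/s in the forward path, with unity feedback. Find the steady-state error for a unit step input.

0

The open loop G_c(s)G(s) has a pole at the origin (type 1), so the static position error constant is infinite and e_ss = 1/(1+∞) = 0.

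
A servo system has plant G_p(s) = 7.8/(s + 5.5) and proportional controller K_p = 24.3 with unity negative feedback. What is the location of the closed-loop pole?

Closed-loop transfer function: T(s) = K_p·G_p(s)/(1 + K_p·G_p(s)) = 189.5/(s + 5.5 + 189.5) = 189.5/(s + 195).
The closed-loop pole is at s = −195.

s = -195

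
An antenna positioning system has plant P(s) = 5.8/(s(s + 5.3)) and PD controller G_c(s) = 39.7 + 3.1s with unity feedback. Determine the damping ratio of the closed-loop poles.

Forward path: (39.7 + 3.1s)·5.8/(s(s+5.3)). The closed-loop characteristic equation is s² + (5.3 + 5.8·3.1)s + 5.8·39.7 = 0.
That is s² + 23.28s + 230.3 = 0, so ω_n = 15.17 rad/s and ζ = 23.28/(2·15.17) = 0.7671.

ζ = 0.767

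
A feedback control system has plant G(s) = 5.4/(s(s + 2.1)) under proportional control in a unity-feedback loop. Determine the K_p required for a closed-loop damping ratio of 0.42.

Closed-loop characteristic equation: s² + 2.1s + K_p·5.4 = 0.
So ω_n = √(5.4K_p) and 2ζω_n = 2.1, giving ζ = 2.1/(2√(5.4K_p)).
Setting ζ = 0.42: √(5.4K_p) = 2.1/(2·0.42) = 2.5, so K_p = 6.25/5.4 = 1.16.

K_p = 1.16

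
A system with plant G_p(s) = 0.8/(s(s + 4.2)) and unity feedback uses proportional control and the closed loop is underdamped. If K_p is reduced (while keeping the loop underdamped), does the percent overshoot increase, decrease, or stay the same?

ζ = 4.2/(2√(0.8K_p)) rises as K_p falls; higher damping means less overshoot.

decrease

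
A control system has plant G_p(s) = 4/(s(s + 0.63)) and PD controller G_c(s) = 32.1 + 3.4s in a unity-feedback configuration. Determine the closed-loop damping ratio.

ζ = 0.628

Forward path: (32.1 + 3.4s)·4/(s(s+0.63)). The closed-loop characteristic equation is s² + (0.63 + 4·3.4)s + 4·32.1 = 0.
That is s² + 14.23s + 128.4 = 0, so ω_n = 11.33 rad/s and ζ = 14.23/(2·11.33) = 0.6279.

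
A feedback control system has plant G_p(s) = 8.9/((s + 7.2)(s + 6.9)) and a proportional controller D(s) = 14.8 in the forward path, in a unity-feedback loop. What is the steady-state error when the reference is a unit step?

The loop is type 0. Static position error constant K_pos = D(0)·G_p(0) = 14.8·0.1791 = 2.651.
Steady-state error to a unit step: e_ss = 1/(1+K_pos) = 1/3.651 = 0.274.

0.274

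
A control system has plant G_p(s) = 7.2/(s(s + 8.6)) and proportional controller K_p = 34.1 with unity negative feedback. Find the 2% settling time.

The closed-loop denominator s² + 8.6s + 245.5 gives ω_n = √245.5 = 15.67 and ζ = 8.6/(2ω_n) = 0.2744.
2% settling time T_s ≈ 4/(ζω_n) = 4/4.3 = 0.93 s.

T_s ≈ 0.93 s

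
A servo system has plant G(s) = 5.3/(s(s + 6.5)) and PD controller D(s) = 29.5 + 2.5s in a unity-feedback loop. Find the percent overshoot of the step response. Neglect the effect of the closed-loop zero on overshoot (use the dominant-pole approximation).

1.75%

Forward path: (29.5 + 2.5s)·5.3/(s(s+6.5)). The closed-loop characteristic equation is s² + (6.5 + 5.3·2.5)s + 5.3·29.5 = 0.
That is s² + 19.75s + 156.3 = 0, so ω_n = 12.5 rad/s and ζ = 19.75/(2·12.5) = 0.7897.
%OS = 100·exp(−πζ/√(1−ζ²)) = 1.75%.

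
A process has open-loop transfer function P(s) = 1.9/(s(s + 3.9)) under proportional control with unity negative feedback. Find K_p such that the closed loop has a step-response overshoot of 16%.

From %OS = 100·exp(−πζ/√(1−ζ²)) = 16%, ζ = −ln(0.16)/√(π²+ln²(0.16)) = 0.5039.
Characteristic equation s² + 3.9s + 1.9K_p = 0 gives ζ = 3.9/(2√(1.9K_p)).
Setting ζ = 0.5039: √(1.9K_p) = 3.9/(2·0.5039) = 3.87, so K_p = 14.98/1.9 = 7.88.

K_p = 7.88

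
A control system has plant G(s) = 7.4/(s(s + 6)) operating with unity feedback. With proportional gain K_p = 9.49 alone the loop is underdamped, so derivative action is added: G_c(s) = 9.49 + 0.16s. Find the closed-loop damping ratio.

ζ = 0.429

Forward path: (9.49 + 0.16s)·7.4/(s(s+6)). The closed-loop characteristic equation is s² + (6 + 7.4·0.16)s + 7.4·9.49 = 0.
That is s² + 7.184s + 70.23 = 0, so ω_n = 8.38 rad/s and ζ = 7.184/(2·8.38) = 0.4286.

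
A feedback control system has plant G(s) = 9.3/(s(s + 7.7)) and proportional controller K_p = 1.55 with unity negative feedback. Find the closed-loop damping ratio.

With unity feedback the closed-loop characteristic equation is s² + 7.7s + 1.55·9.3 = s² + 7.7s + 14.42 = 0.
Matching s² + 2ζω_n s + ω_n²: ω_n = √14.42 = 3.797 rad/s and 2ζω_n = 7.7, so ζ = 7.7/(2·3.797) = 1.01.

ζ = 1.01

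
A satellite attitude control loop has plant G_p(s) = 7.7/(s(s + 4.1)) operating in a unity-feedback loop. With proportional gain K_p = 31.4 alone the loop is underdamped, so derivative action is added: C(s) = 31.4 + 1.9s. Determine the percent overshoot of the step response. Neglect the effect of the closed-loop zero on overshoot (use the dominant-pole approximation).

Forward path: (31.4 + 1.9s)·7.7/(s(s+4.1)). The closed-loop characteristic equation is s² + (4.1 + 7.7·1.9)s + 7.7·31.4 = 0.
That is s² + 18.73s + 241.8 = 0, so ω_n = 15.55 rad/s and ζ = 18.73/(2·15.55) = 0.6023.
%OS = 100·exp(−πζ/√(1−ζ²)) = 9.35%.

9.35%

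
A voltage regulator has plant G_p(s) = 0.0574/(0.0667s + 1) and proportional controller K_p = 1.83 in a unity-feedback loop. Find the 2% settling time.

Closed loop: T(s) = K_p·G_p/(1+K_p·G_p) = 0.105/(0.0667s + 1 + 0.105), with pole at s = −(1 + 0.105)/0.0667 = −16.57.
τ = 1/16.57 = 0.06036 s, so 2% settling time ≈ 4τ = 0.241 s.

T_s ≈ 0.241 s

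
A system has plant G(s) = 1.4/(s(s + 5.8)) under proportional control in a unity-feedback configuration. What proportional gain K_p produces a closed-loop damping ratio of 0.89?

Closed-loop characteristic equation: s² + 5.8s + K_p·1.4 = 0.
So ω_n = √(1.4K_p) and 2ζω_n = 5.8, giving ζ = 5.8/(2√(1.4K_p)).
Setting ζ = 0.89: √(1.4K_p) = 5.8/(2·0.89) = 3.258, so K_p = 10.62/1.4 = 7.58.

K_p = 7.58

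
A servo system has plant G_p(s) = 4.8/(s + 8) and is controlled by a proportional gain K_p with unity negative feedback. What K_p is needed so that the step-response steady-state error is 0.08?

The loop is type 0, so e_ss(step) = 1/(1 + K_pos) with K_pos = K_p·G_p(0).
G_p(0) = 0.6. Require 1/(1 + K_p·0.6) = 0.08, so 1 + 0.6·K_p = 12.5.
K_p = (12.5 − 1)/0.6 = 19.2.

K_p = 19.2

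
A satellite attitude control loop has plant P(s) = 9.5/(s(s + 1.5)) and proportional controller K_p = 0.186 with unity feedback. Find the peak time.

From 1 + K_pP(s) = 0: s² + 1.5s + 1.767 = 0 ⇒ ω_n = 1.329, ζ = 0.5642.
Damped frequency ω_d = ω_n√(1−ζ²) = 1.097 rad/s, so peak time T_p = π/ω_d = 2.86 s.

T_p = 2.86 s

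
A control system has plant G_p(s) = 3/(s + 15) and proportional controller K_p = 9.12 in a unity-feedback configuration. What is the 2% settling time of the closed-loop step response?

T_s ≈ 0.0944 s

Closed-loop transfer function: T(s) = K_p·G_p(s)/(1 + K_p·G_p(s)) = 27.36/(s + 15 + 27.36) = 27.36/(s + 42.36).
Time constant τ = 1/42.36 = 0.02361 s, so the 2% settling time is about 4τ = 0.0944 s.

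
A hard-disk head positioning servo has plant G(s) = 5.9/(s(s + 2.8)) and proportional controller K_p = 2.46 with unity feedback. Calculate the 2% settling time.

T_s ≈ 2.86 s

Closed-loop characteristic equation: s² + 2.8s + 14.51 = 0, so ω_n = 3.81 rad/s and ζ = 2.8/(2·3.81) = 0.3675.
2% settling time T_s ≈ 4/(ζω_n) = 4/1.4 = 2.86 s.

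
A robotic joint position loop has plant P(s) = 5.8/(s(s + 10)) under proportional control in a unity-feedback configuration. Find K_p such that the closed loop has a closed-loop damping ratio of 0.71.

Closed-loop characteristic equation: s² + 10s + K_p·5.8 = 0.
So ω_n = √(5.8K_p) and 2ζω_n = 10, giving ζ = 10/(2√(5.8K_p)).
Setting ζ = 0.71: √(5.8K_p) = 10/(2·0.71) = 7.042, so K_p = 49.59/5.8 = 8.55.

K_p = 8.55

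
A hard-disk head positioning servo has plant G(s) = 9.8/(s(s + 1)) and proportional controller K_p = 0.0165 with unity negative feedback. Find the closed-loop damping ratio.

With unity feedback the closed-loop characteristic equation is s² + 1s + 0.0165·9.8 = s² + 1s + 0.1617 = 0.
Matching s² + 2ζω_n s + ω_n²: ω_n = √0.1617 = 0.4021 rad/s and 2ζω_n = 1, so ζ = 1/(2·0.4021) = 1.24.

ζ = 1.24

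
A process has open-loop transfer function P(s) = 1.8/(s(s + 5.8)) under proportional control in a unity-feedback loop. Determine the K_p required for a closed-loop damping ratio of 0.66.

K_p = 10.7

Closed-loop characteristic equation: s² + 5.8s + K_p·1.8 = 0.
So ω_n = √(1.8K_p) and 2ζω_n = 5.8, giving ζ = 5.8/(2√(1.8K_p)).
Setting ζ = 0.66: √(1.8K_p) = 5.8/(2·0.66) = 4.394, so K_p = 19.31/1.8 = 10.7.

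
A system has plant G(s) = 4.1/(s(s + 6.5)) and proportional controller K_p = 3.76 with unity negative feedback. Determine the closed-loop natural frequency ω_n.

With unity feedback the closed-loop characteristic equation is s² + 6.5s + 3.76·4.1 = s² + 6.5s + 15.42 = 0.
So ω_n² = 15.42 ⇒ ω_n = 3.926 rad/s, and ζ = 6.5/(2ω_n) = 0.828.

ω_n = 3.93 rad/s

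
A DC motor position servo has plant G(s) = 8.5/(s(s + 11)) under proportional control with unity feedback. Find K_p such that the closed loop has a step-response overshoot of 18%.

K_p = 15.5

From %OS = 100·exp(−πζ/√(1−ζ²)) = 18%, ζ = −ln(0.18)/√(π²+ln²(0.18)) = 0.4791.
Characteristic equation s² + 11s + 8.5K_p = 0 gives ζ = 11/(2√(8.5K_p)).
Setting ζ = 0.4791: √(8.5K_p) = 11/(2·0.4791) = 11.48, so K_p = 131.8/8.5 = 15.5.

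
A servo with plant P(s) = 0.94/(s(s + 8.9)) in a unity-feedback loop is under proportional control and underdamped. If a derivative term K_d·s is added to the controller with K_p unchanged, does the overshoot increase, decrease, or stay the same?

decrease

With PD the characteristic equation becomes s² + (a + K·K_d)s + K·K_p = 0; the damping term grows, ζ rises, overshoot falls.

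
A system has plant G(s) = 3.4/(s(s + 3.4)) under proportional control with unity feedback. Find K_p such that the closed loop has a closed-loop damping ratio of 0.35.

Closed-loop characteristic equation: s² + 3.4s + K_p·3.4 = 0.
So ω_n = √(3.4K_p) and 2ζω_n = 3.4, giving ζ = 3.4/(2√(3.4K_p)).
Setting ζ = 0.35: √(3.4K_p) = 3.4/(2·0.35) = 4.857, so K_p = 23.59/3.4 = 6.94.

K_p = 6.94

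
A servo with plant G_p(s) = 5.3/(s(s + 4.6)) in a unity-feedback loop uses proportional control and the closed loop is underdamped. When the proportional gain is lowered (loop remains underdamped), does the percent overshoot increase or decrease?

decrease

ζ = 4.6/(2√(5.3K_p)) rises as K_p falls; higher damping means less overshoot.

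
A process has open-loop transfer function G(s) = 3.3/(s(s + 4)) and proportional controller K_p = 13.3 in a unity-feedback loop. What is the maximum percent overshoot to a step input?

Closed-loop characteristic equation: s² + 4s + 43.89 = 0, so ω_n = 6.625 rad/s and ζ = 4/(2·6.625) = 0.3019.
%OS = 100·exp(−πζ/√(1−ζ²)) = 100·exp(−π·0.3019/√0.9089) = 37%.

37%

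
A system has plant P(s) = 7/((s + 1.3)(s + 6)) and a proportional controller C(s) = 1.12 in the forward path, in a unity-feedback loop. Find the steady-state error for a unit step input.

0.499

The loop is type 0. Static position error constant K_pos = C(0)·P(0) = 1.12·0.8974 = 1.005.
Steady-state error to a unit step: e_ss = 1/(1+K_pos) = 1/2.005 = 0.499.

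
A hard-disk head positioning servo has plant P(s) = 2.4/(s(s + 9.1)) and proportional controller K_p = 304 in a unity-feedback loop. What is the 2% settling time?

The closed-loop denominator s² + 9.1s + 729.6 gives ω_n = √729.6 = 27.01 and ζ = 9.1/(2ω_n) = 0.1684.
2% settling time T_s ≈ 4/(ζω_n) = 4/4.55 = 0.879 s.

T_s ≈ 0.879 s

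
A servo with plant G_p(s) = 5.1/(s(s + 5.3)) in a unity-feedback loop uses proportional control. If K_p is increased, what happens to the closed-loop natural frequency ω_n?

increase

ω_n = √(5.1·K_p), which grows with K_p.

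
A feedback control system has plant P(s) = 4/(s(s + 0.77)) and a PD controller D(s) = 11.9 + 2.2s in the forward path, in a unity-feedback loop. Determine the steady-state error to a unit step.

The open loop D(s)P(s) has a pole at the origin (type 1), so the static position error constant is infinite and e_ss = 1/(1+∞) = 0.

0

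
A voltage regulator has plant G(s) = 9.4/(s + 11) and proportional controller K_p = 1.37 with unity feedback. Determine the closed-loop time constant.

Closed-loop transfer function: T(s) = K_p·G(s)/(1 + K_p·G(s)) = 12.88/(s + 11 + 12.88) = 12.88/(s + 23.88).
Time constant τ = 1/23.88 = 0.0419 s.

τ = 0.0419 s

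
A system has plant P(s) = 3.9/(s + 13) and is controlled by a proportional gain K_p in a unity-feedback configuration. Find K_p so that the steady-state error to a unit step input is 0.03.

The loop is type 0, so e_ss(step) = 1/(1 + K_pos) with K_pos = K_p·P(0).
P(0) = 0.3. Require 1/(1 + K_p·0.3) = 0.03, so 1 + 0.3·K_p = 33.33.
K_p = (33.33 − 1)/0.3 = 108.

K_p = 108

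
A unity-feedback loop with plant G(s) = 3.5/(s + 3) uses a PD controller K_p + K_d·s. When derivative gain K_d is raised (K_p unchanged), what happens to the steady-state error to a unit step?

unchanged

K_d affects only the transient (the s-coefficient); the DC loop gain, and hence e_ss, depends only on K_p.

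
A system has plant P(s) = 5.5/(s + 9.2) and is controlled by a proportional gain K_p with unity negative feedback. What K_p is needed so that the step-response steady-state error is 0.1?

K_p = 15.1

For a type-0 loop with proportional control, e_ss = 1/(1 + K_p·P(0)).
P(0) = 0.5978. Require 1/(1 + K_p·0.5978) = 0.1, so 1 + 0.5978·K_p = 10.
K_p = (10 − 1)/0.5978 = 15.1.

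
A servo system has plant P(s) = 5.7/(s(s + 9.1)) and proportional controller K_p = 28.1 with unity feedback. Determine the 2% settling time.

T_s ≈ 0.879 s

Closed-loop characteristic equation: s² + 9.1s + 160.2 = 0, so ω_n = 12.66 rad/s and ζ = 9.1/(2·12.66) = 0.3595.
2% settling time T_s ≈ 4/(ζω_n) = 4/4.55 = 0.879 s.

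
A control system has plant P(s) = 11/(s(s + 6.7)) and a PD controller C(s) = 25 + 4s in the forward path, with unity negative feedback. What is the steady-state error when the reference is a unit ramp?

The loop has one pole at the origin (type 1). Velocity error constant K_v = lim_{s→0} s·C(s)P(s) = 25·11/6.7 = 41.04.
Steady-state error to a unit ramp: e_ss = 1/K_v = 0.0244.

0.0244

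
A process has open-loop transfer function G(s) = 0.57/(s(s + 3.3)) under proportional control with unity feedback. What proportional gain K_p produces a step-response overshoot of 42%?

K_p = 67.4

From %OS = 100·exp(−πζ/√(1−ζ²)) = 42%, ζ = −ln(0.42)/√(π²+ln²(0.42)) = 0.2662.
Characteristic equation s² + 3.3s + 0.57K_p = 0 gives ζ = 3.3/(2√(0.57K_p)).
Setting ζ = 0.2662: √(0.57K_p) = 3.3/(2·0.2662) = 6.199, so K_p = 38.43/0.57 = 67.4.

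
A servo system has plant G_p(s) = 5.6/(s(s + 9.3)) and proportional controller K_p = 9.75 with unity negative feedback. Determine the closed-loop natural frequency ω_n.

ω_n = 7.39 rad/s

With unity feedback the closed-loop characteristic equation is s² + 9.3s + 9.75·5.6 = s² + 9.3s + 54.6 = 0.
So ω_n² = 54.6 ⇒ ω_n = 7.389 rad/s, and ζ = 9.3/(2ω_n) = 0.629.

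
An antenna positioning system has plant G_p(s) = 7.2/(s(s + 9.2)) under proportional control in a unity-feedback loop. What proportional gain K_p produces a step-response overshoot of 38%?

K_p = 33.9

From %OS = 100·exp(−πζ/√(1−ζ²)) = 38%, ζ = −ln(0.38)/√(π²+ln²(0.38)) = 0.2943.
Characteristic equation s² + 9.2s + 7.2K_p = 0 gives ζ = 9.2/(2√(7.2K_p)).
Setting ζ = 0.2943: √(7.2K_p) = 9.2/(2·0.2943) = 15.63, so K_p = 244.2/7.2 = 33.9.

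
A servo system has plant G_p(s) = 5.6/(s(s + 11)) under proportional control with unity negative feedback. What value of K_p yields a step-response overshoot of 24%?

From %OS = 100·exp(−πζ/√(1−ζ²)) = 24%, ζ = −ln(0.24)/√(π²+ln²(0.24)) = 0.4136.
Characteristic equation s² + 11s + 5.6K_p = 0 gives ζ = 11/(2√(5.6K_p)).
Setting ζ = 0.4136: √(5.6K_p) = 11/(2·0.4136) = 13.3, so K_p = 176.8/5.6 = 31.6.

K_p = 31.6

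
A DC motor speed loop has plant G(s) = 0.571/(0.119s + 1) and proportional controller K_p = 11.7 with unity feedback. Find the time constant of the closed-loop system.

Closed loop: T(s) = K_p·G/(1+K_p·G) = 6.681/(0.119s + 1 + 6.681), with pole at s = −(1 + 6.681)/0.119 = −64.54.
Closed-loop time constant τ = 1/64.54 = 0.0155 s.

τ = 0.0155 s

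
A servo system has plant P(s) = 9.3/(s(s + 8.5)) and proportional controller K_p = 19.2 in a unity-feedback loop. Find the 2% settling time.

T_s ≈ 0.941 s

Closed-loop characteristic equation: s² + 8.5s + 178.6 = 0, so ω_n = 13.36 rad/s and ζ = 8.5/(2·13.36) = 0.3181.
2% settling time T_s ≈ 4/(ζω_n) = 4/4.25 = 0.941 s.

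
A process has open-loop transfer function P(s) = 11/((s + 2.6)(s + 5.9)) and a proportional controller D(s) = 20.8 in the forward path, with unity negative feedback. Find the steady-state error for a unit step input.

The loop is type 0. Static position error constant K_pos = D(0)·P(0) = 20.8·0.7171 = 14.92.
Steady-state error to a unit step: e_ss = 1/(1+K_pos) = 1/15.92 = 0.0628.

0.0628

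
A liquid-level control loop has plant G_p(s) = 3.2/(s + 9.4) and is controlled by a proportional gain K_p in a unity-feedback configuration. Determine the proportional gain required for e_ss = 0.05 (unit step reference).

Steady-state error for a unit step on this type-0 loop is 1/(1 + K_p·G_p(0)).
G_p(0) = 0.3404. Require 1/(1 + K_p·0.3404) = 0.05, so 1 + 0.3404·K_p = 20.
K_p = (20 − 1)/0.3404 = 55.8.

K_p = 55.8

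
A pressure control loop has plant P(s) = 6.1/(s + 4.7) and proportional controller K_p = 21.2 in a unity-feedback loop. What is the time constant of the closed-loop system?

τ = 0.00746 s

Closed-loop transfer function: T(s) = K_p·P(s)/(1 + K_p·P(s)) = 129.3/(s + 4.7 + 129.3) = 129.3/(s + 134).
Time constant τ = 1/134 = 0.00746 s.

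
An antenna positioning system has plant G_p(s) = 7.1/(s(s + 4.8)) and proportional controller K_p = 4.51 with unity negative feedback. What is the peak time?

From 1 + K_pG_p(s) = 0: s² + 4.8s + 32.02 = 0 ⇒ ω_n = 5.659, ζ = 0.4241.
Damped frequency ω_d = ω_n√(1−ζ²) = 5.125 rad/s, so peak time T_p = π/ω_d = 0.613 s.

T_p = 0.613 s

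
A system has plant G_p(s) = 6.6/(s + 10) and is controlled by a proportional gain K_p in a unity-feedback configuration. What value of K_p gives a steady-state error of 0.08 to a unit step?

K_p = 17.4

Steady-state error for a unit step on this type-0 loop is 1/(1 + K_p·G_p(0)).
G_p(0) = 0.66. Require 1/(1 + K_p·0.66) = 0.08, so 1 + 0.66·K_p = 12.5.
K_p = (12.5 − 1)/0.66 = 17.4.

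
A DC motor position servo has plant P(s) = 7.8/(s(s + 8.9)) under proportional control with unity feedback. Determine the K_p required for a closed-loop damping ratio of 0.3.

Closed-loop characteristic equation: s² + 8.9s + K_p·7.8 = 0.
So ω_n = √(7.8K_p) and 2ζω_n = 8.9, giving ζ = 8.9/(2√(7.8K_p)).
Setting ζ = 0.3: √(7.8K_p) = 8.9/(2·0.3) = 14.83, so K_p = 220/7.8 = 28.2.

K_p = 28.2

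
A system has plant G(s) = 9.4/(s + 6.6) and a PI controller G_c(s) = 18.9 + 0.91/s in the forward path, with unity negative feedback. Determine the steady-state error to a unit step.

0

The open loop G_c(s)G(s) has a pole at the origin (type 1), so the static position error constant is infinite and e_ss = 1/(1+∞) = 0.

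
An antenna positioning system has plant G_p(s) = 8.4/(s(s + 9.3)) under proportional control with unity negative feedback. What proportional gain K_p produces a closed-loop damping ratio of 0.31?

Closed-loop characteristic equation: s² + 9.3s + K_p·8.4 = 0.
So ω_n = √(8.4K_p) and 2ζω_n = 9.3, giving ζ = 9.3/(2√(8.4K_p)).
Setting ζ = 0.31: √(8.4K_p) = 9.3/(2·0.31) = 15, so K_p = 225/8.4 = 26.8.

K_p = 26.8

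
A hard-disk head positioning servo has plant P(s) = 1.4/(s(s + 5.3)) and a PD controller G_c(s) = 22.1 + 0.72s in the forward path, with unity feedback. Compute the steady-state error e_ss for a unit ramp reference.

0.171

The loop has one pole at the origin (type 1). Velocity error constant K_v = lim_{s→0} s·G_c(s)P(s) = 22.1·1.4/5.3 = 5.838.
Steady-state error to a unit ramp: e_ss = 1/K_v = 0.171.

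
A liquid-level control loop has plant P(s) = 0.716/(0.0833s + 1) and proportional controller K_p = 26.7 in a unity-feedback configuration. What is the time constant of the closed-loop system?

Closed loop: T(s) = K_p·P/(1+K_p·P) = 19.12/(0.0833s + 1 + 19.12), with pole at s = −(1 + 19.12)/0.0833 = −241.5.
Closed-loop time constant τ = 1/241.5 = 0.00414 s.

τ = 0.00414 s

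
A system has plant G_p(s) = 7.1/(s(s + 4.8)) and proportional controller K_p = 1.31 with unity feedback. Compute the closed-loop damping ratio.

1 + K_p·G_p(s) = 0 gives s² + 4.8s + 9.301 = 0.
So ω_n² = 9.301 ⇒ ω_n = 3.05 rad/s, and ζ = 4.8/(2ω_n) = 0.787.

ζ = 0.787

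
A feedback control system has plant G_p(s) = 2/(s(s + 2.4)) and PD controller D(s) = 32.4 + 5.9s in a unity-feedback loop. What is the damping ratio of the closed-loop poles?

Forward path: (32.4 + 5.9s)·2/(s(s+2.4)). The closed-loop characteristic equation is s² + (2.4 + 2·5.9)s + 2·32.4 = 0.
That is s² + 14.2s + 64.8 = 0, so ω_n = 8.05 rad/s and ζ = 14.2/(2·8.05) = 0.882.

ζ = 0.882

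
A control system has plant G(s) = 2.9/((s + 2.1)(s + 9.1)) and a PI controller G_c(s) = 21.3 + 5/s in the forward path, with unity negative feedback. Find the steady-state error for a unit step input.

The open loop G_c(s)G(s) has a pole at the origin (type 1), so the static position error constant is infinite and e_ss = 1/(1+∞) = 0.

0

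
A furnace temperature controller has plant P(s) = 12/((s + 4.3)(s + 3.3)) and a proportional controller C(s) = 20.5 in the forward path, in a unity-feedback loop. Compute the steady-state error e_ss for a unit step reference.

The loop is type 0. Static position error constant K_pos = C(0)·P(0) = 20.5·0.8457 = 17.34.
Steady-state error to a unit step: e_ss = 1/(1+K_pos) = 1/18.34 = 0.0545.

0.0545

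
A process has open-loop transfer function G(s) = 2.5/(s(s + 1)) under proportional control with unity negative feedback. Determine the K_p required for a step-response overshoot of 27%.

K_p = 0.676

From %OS = 100·exp(−πζ/√(1−ζ²)) = 27%, ζ = −ln(0.27)/√(π²+ln²(0.27)) = 0.3847.
Characteristic equation s² + 1s + 2.5K_p = 0 gives ζ = 1/(2√(2.5K_p)).
Setting ζ = 0.3847: √(2.5K_p) = 1/(2·0.3847) = 1.3, so K_p = 1.689/2.5 = 0.676.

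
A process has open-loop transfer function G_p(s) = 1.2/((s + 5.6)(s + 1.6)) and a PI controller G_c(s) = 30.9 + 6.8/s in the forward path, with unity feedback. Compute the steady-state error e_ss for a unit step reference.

0

The open loop G_c(s)G_p(s) has a pole at the origin (type 1), so the static position error constant is infinite and e_ss = 1/(1+∞) = 0.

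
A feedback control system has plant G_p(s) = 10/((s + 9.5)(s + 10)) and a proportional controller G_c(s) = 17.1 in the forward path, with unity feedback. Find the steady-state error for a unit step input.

0.357

The loop is type 0. Static position error constant K_pos = G_c(0)·G_p(0) = 17.1·0.1053 = 1.8.
Steady-state error to a unit step: e_ss = 1/(1+K_pos) = 1/2.8 = 0.357.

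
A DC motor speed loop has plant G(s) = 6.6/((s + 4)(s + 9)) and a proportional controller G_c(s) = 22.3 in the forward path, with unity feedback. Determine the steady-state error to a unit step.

0.197

The loop is type 0. Static position error constant K_pos = G_c(0)·G(0) = 22.3·0.1833 = 4.088.
Steady-state error to a unit step: e_ss = 1/(1+K_pos) = 1/5.088 = 0.197.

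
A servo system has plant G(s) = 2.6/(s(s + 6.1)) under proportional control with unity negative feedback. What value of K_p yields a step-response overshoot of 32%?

K_p = 30.8

From %OS = 100·exp(−πζ/√(1−ζ²)) = 32%, ζ = −ln(0.32)/√(π²+ln²(0.32)) = 0.341.
Characteristic equation s² + 6.1s + 2.6K_p = 0 gives ζ = 6.1/(2√(2.6K_p)).
Setting ζ = 0.341: √(2.6K_p) = 6.1/(2·0.341) = 8.945, so K_p = 80.02/2.6 = 30.8.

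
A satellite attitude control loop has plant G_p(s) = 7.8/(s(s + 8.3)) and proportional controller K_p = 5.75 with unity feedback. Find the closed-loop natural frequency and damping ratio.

The closed-loop denominator is s(s+8.3) + 5.75·7.8 = s² + 8.3s + 44.85.
Matching s² + 2ζω_n s + ω_n²: ω_n = √44.85 = 6.697 rad/s and 2ζω_n = 8.3, so ζ = 8.3/(2·6.697) = 0.62.

ω_n = 6.7 rad/s, ζ = 0.62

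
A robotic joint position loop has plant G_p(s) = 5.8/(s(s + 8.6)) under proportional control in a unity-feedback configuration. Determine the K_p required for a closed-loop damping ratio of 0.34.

K_p = 27.6

Closed-loop characteristic equation: s² + 8.6s + K_p·5.8 = 0.
So ω_n = √(5.8K_p) and 2ζω_n = 8.6, giving ζ = 8.6/(2√(5.8K_p)).
Setting ζ = 0.34: √(5.8K_p) = 8.6/(2·0.34) = 12.65, so K_p = 159.9/5.8 = 27.6.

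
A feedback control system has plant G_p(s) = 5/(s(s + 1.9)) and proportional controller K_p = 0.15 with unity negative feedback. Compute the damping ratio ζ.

ζ = 1.1

1 + K_p·G_p(s) = 0 gives s² + 1.9s + 0.75 = 0.
So ω_n² = 0.75 ⇒ ω_n = 0.866 rad/s, and ζ = 1.9/(2ω_n) = 1.1.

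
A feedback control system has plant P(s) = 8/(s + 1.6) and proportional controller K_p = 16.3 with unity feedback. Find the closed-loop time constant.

Closed-loop transfer function: T(s) = K_p·P(s)/(1 + K_p·P(s)) = 130.4/(s + 1.6 + 130.4) = 130.4/(s + 132).
Time constant τ = 1/132 = 0.00758 s.

τ = 0.00758 s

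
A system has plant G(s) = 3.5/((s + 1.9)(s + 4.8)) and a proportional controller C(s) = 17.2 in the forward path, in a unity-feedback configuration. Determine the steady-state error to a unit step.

The loop is type 0. Static position error constant K_pos = C(0)·G(0) = 17.2·0.3838 = 6.601.
Steady-state error to a unit step: e_ss = 1/(1+K_pos) = 1/7.601 = 0.132.

0.132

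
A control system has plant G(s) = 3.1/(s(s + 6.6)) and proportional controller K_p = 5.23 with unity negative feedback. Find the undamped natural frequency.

ω_n = 4.03 rad/s

1 + K_p·G(s) = 0 gives s² + 6.6s + 16.21 = 0.
So ω_n² = 16.21 ⇒ ω_n = 4.027 rad/s, and ζ = 6.6/(2ω_n) = 0.82.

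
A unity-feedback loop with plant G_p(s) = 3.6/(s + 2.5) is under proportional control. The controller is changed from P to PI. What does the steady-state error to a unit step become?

0

The integrator makes K_pos = lim_{s→0} C(s)G(s) infinite, so e_ss = 1/(1+K_pos) = 0.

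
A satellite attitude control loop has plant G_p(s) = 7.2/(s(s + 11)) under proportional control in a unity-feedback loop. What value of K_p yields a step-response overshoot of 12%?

K_p = 13.4

From %OS = 100·exp(−πζ/√(1−ζ²)) = 12%, ζ = −ln(0.12)/√(π²+ln²(0.12)) = 0.5594.
Characteristic equation s² + 11s + 7.2K_p = 0 gives ζ = 11/(2√(7.2K_p)).
Setting ζ = 0.5594: √(7.2K_p) = 11/(2·0.5594) = 9.832, so K_p = 96.66/7.2 = 13.4.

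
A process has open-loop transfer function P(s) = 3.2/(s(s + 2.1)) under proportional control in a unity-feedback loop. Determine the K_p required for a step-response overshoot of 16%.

K_p = 1.36

From %OS = 100·exp(−πζ/√(1−ζ²)) = 16%, ζ = −ln(0.16)/√(π²+ln²(0.16)) = 0.5039.
Characteristic equation s² + 2.1s + 3.2K_p = 0 gives ζ = 2.1/(2√(3.2K_p)).
Setting ζ = 0.5039: √(3.2K_p) = 2.1/(2·0.5039) = 2.084, so K_p = 4.343/3.2 = 1.36.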